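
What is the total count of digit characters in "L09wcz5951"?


Input string: 'L09wcz5951'
Operation: count digit characters (0-9)
Scan: 'L', '0'(digit), '9'(digit), 'w', 'c', 'z', '5'(digit), '9'(digit), '5'(digit), '1'(digit)
Digits found: 6
Result: 6


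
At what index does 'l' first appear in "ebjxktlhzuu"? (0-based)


Input string: 'ebjxktlhzuu'
Target: 'l'
Scanning left to right: s[0]='e', s[1]='b', s[2]='j', s[3]='x', s[4]='k', s[5]='t', s[6]='l'
First match at index: 6


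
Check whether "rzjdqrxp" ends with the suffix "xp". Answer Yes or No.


Input string: 'rzjdqrxp'
Suffix to check: 'xp'
Last 2 characters of input: 'xp'
Match: True
Result: Yes


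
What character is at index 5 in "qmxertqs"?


Input string: 'qmxertqs'
Operation: get character at index 5
Index mapping: s[0]='q', s[1]='m', s[2]='x', s[3]='e', s[4]='r', s[5]='t'
Result: 't'


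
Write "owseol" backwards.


Input string: 'owseol'
Operation: reverse character order
Original order: 'o' -> 'w' -> 's' -> 'e' -> 'o' -> 'l'
Reversed order: 'l' -> 'o' -> 'e' -> 's' -> 'w' -> 'o'
Result: loeswo


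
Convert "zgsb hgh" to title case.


Input string: 'zgsb hgh'
Operation: capitalize first letter of each word
Word transformations: 'zgsb'->'Zgsb', 'hgh'->'Hgh'
Result: Zgsb Hgh


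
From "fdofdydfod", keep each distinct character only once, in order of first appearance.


Input: 'fdofdydfod'
Operation: keep first occurrence of each character
Scan: s[0]='f' new -> keep; s[1]='d' new -> keep; s[2]='o' new -> keep; s[3]='f' seen -> skip; s[4]='d' seen -> skip; s[5]='y' new -> keep; s[6]='d' seen -> skip; s[7]='f' seen -> skip; s[8]='o' seen -> skip; s[9]='d' seen -> skip
Result: fdoy


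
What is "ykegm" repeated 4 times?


Input string: 'ykegm'
Operation: repeat 4 times
Concatenation: 'ykegm' + 'ykegm' + 'ykegm' + 'ykegm'
Result: ykegmykegmykegmykegm


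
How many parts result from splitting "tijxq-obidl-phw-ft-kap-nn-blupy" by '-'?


Input string: 'tijxq-obidl-phw-ft-kap-nn-blupy'
Delimiter: '-'
Split result: 'tijxq', 'obidl', 'phw', 'ft', 'kap', 'nn', 'blupy'
Number of parts: 7


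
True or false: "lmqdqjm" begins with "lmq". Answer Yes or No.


Input string: 'lmqdqjm'
Prefix to check: 'lmq'
First 3 characters of input: 'lmq'
Match: True
Result: Yes


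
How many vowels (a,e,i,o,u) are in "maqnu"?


Input string: 'maqnu'
Operation: count vowels (a, e, i, o, u)
Scan: s[0]='m', s[1]='a' (vowel), s[2]='q', s[3]='n', s[4]='u' (vowel)
Vowels found: 2
Result: 2


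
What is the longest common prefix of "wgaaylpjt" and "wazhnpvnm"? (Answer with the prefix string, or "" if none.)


String 1: 'wgaaylpjt'
String 2: 'wazhnpvnm'
Compare position by position:
pos 0: 'w' vs 'w' match
pos 1: 'g' vs 'a' differ -> stop
Longest common prefix: "w" (length 1)


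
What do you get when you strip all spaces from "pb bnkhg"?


Input string: 'pb bnkhg'
Operation: remove all spaces
Words: 'pb', 'bnkhg'
Join without spaces: pbbnkhg


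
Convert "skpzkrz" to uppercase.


Input string: 'skpzkrz'
Operation: convert each letter to uppercase
Mapping: 's'->'S', 'k'->'K', 'p'->'P', 'z'->'Z', 'k'->'K', 'r'->'R', 'z'->'Z'
Result: SKPZKRZ


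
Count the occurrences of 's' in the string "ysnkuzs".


Input string: 'ysnkuzs'
Target character: 's'
Scan each position: s[1]='s', s[6]='s'
Matches found at indices: 1, 6
Total: 2


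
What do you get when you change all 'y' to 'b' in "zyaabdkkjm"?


Input string: 'zyaabdkkjm'
Operation: replace 'y' with 'b'
Positions of 'y': 1
After replacement: zbaabdkkjm


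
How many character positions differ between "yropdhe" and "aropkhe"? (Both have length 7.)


String 1: 'yropdhe'
String 2: 'aropkhe'
Compare each position: pos 0: 'y'!='a', pos 1: 'r'=='r', pos 2: 'o'=='o', pos 3: 'p'=='p', pos 4: 'd'!='k', pos 5: 'h'=='h', pos 6: 'e'=='e'
Differing positions: 2
Hamming distance: 2


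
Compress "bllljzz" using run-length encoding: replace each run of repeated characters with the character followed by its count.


Input: 'bllljzz'
Operation: identify consecutive runs
Runs: 'b' -> b1, 'lll' -> l3, 'j' -> j1, 'zz' -> z2
Encoded: b1l3j1z2


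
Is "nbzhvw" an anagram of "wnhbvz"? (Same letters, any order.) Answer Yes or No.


String 1: 'wnhbvz' -> sorted: 'bhnvwz'
String 2: 'nbzhvw' -> sorted: 'bhnvwz'
Compare sorted forms: 'bhnvwz' == 'bhnvwz'
Anagram: Yes


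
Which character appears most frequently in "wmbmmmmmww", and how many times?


Input: 'wmbmmmmmww'
Operation: tally each character
Counts: 'b':1, 'm':6, 'w':3
Maximum: 'm' appears 6 times


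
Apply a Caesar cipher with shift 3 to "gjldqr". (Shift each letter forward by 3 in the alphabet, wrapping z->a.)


Input: 'gjldqr', shift = 3
Operation: for each letter, (position + 3) mod 26
Mapping: 'g'(6+3=9)->'j', 'j'(9+3=12)->'m', 'l'(11+3=14)->'o', 'd'(3+3=6)->'g', 'q'(16+3=19)->'t', 'r'(17+3=20)->'u'
Result: jmogtu


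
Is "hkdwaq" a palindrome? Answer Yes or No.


Input string: 'hkdwaq'
Reversed: 'qawdkh'
Compare pairs: s[0]='h' vs s[5]='q' (mismatch), s[1]='k' vs s[4]='a' (mismatch), s[2]='d' vs s[3]='w' (mismatch)
Palindrome: No


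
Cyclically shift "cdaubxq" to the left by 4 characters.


Input: 'cdaubxq', shift = 4
Operation: split at index 4 and swap parts
Front part s[0:4] = 'cdau'
Back part s[4:] = 'bxq'
Rotated = back + front = 'bxq' + 'cdau'
Result: bxqcdau


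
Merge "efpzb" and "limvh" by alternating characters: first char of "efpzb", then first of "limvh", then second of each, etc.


String 1: 'efpzb'
String 2: 'limvh'
Operation: alternate characters
Pairs: 'e'+'l', 'f'+'i', 'p'+'m', 'z'+'v', 'b'+'h'
Result: elfipmzvbh


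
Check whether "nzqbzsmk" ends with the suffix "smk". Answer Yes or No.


Input string: 'nzqbzsmk'
Suffix to check: 'smk'
Last 3 characters of input: 'smk'
Match: True
Result: Yes


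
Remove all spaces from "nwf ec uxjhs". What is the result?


Input string: 'nwf ec uxjhs'
Operation: remove all spaces
Words: 'nwf', 'ec', 'uxjhs'
Join without spaces: nwfecuxjhs


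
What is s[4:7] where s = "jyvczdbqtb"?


Input string: 'jyvczdbqtb'
Operation: slice [4:7]
Extract characters: s[4]='z', s[5]='d', s[6]='b'
Result: zdb


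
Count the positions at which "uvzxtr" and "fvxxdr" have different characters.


String 1: 'uvzxtr'
String 2: 'fvxxdr'
Compare each position: pos 0: 'u'!='f', pos 1: 'v'=='v', pos 2: 'z'!='x', pos 3: 'x'=='x', pos 4: 't'!='d', pos 5: 'r'=='r'
Differing positions: 3
Hamming distance: 3


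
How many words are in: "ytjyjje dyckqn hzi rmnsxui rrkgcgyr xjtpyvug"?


Input string: 'ytjyjje dyckqn hzi rmnsxui rrkgcgyr xjtpyvug'
Operation: split by spaces
Words found: 'ytjyjje', 'dyckqn', 'hzi', 'rmnsxui', 'rrkgcgyr', 'xjtpyvug'
Word count: 6


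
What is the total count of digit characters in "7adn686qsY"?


Input string: '7adn686qsY'
Operation: count digit characters (0-9)
Scan: '7'(digit), 'a', 'd', 'n', '6'(digit), '8'(digit), '6'(digit), 'q', 's', 'Y'
Digits found: 4
Result: 4


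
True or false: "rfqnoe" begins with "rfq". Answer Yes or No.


Input string: 'rfqnoe'
Prefix to check: 'rfq'
First 3 characters of input: 'rfq'
Match: True
Result: Yes


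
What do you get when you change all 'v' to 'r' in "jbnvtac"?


Input string: 'jbnvtac'
Operation: replace 'v' with 'r'
Positions of 'v': 3
After replacement: jbnrtac


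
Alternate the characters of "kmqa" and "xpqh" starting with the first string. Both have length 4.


String 1: 'kmqa'
String 2: 'xpqh'
Operation: alternate characters
Pairs: 'k'+'x', 'm'+'p', 'q'+'q', 'a'+'h'
Result: kxmpqqah


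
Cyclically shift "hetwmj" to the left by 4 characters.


Input: 'hetwmj', shift = 4
Operation: split at index 4 and swap parts
Front part s[0:4] = 'hetw'
Back part s[4:] = 'mj'
Rotated = back + front = 'mj' + 'hetw'
Result: mjhetw


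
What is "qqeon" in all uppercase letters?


Input string: 'qqeon'
Operation: convert each letter to uppercase
Mapping: 'q'->'Q', 'q'->'Q', 'e'->'E', 'o'->'O', 'n'->'N'
Result: QQEON


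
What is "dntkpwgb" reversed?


Input string: 'dntkpwgb'
Operation: reverse character order
Original order: 'd' -> 'n' -> 't' -> 'k' -> 'p' -> 'w' -> 'g' -> 'b'
Reversed order: 'b' -> 'g' -> 'w' -> 'p' -> 'k' -> 't' -> 'n' -> 'd'
Result: bgwpktnd


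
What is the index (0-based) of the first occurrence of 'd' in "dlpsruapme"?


Input string: 'dlpsruapme'
Target: 'd'
Scanning left to right: s[0]='d'
First match at index: 0


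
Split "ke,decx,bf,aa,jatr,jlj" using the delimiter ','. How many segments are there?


Input string: 'ke,decx,bf,aa,jatr,jlj'
Delimiter: ','
Split result: 'ke', 'decx', 'bf', 'aa', 'jatr', 'jlj'
Number of parts: 6


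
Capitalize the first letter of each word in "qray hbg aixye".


Input string: 'qray hbg aixye'
Operation: capitalize first letter of each word
Word transformations: 'qray'->'Qray', 'hbg'->'Hbg', 'aixye'->'Aixye'
Result: Qray Hbg Aixye


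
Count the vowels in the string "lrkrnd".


Input string: 'lrkrnd'
Operation: count vowels (a, e, i, o, u)
Scan: s[0]='l', s[1]='r', s[2]='k', s[3]='r', s[4]='n', s[5]='d'
Vowels found: 0
Result: 0


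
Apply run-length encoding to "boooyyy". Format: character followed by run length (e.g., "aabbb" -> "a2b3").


Input: 'boooyyy'
Operation: identify consecutive runs
Runs: 'b' -> b1, 'ooo' -> o3, 'yyy' -> y3
Encoded: b1o3y3


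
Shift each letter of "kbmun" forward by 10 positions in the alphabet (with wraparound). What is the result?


Input: 'kbmun', shift = 10
Operation: for each letter, (position + 10) mod 26
Mapping: 'k'(10+10=20)->'u', 'b'(1+10=11)->'l', 'm'(12+10=22)->'w', 'u'(20+10=30, 30 mod 26=4)->'e', 'n'(13+10=23)->'x'
Result: ulwex


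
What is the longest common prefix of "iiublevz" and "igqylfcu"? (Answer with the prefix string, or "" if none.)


String 1: 'iiublevz'
String 2: 'igqylfcu'
Compare position by position:
pos 0: 'i' vs 'i' match
pos 1: 'i' vs 'g' differ -> stop
Longest common prefix: "i" (length 1)


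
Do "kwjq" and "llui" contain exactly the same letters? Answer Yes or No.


String 1: 'kwjq' -> sorted: 'jkqw'
String 2: 'llui' -> sorted: 'illu'
Compare sorted forms: 'jkqw' != 'illu'
Anagram: No


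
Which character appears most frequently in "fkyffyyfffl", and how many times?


Input: 'fkyffyyfffl'
Operation: tally each character
Counts: 'f':6, 'k':1, 'l':1, 'y':3
Maximum: 'f' appears 6 times


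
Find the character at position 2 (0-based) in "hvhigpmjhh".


Input string: 'hvhigpmjhh'
Operation: get character at index 2
Index mapping: s[0]='h', s[1]='v', s[2]='h'
Result: 'h'


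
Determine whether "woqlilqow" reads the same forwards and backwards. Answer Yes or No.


Input string: 'woqlilqow'
Reversed: 'woqlilqow'
Compare pairs: s[0]='w' vs s[8]='w' (match), s[1]='o' vs s[7]='o' (match), s[2]='q' vs s[6]='q' (match), s[3]='l' vs s[5]='l' (match)
Palindrome: Yes


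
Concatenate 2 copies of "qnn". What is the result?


Input string: 'qnn'
Operation: repeat 2 times
Concatenation: 'qnn' + 'qnn'
Result: qnnqnn


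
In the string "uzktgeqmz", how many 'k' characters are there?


Input string: 'uzktgeqmz'
Target character: 'k'
Scan each position: s[2]='k'
Matches found at indices: 2
Total: 1


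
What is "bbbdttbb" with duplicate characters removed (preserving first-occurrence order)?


Input: 'bbbdttbb'
Operation: keep first occurrence of each character
Scan: s[0]='b' new -> keep; s[1]='b' seen -> skip; s[2]='b' seen -> skip; s[3]='d' new -> keep; s[4]='t' new -> keep; s[5]='t' seen -> skip; s[6]='b' seen -> skip; s[7]='b' seen -> skip
Result: bdt


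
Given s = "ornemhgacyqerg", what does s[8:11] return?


Input string: 'ornemhgacyqerg'
Operation: slice [8:11]
Extract characters: s[8]='c', s[9]='y', s[10]='q'
Result: cyq


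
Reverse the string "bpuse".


Input string: 'bpuse'
Operation: reverse character order
Original order: 'b' -> 'p' -> 'u' -> 's' -> 'e'
Reversed order: 'e' -> 's' -> 'u' -> 'p' -> 'b'
Result: esupb


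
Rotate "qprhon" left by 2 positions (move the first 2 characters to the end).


Input: 'qprhon', shift = 2
Operation: split at index 2 and swap parts
Front part s[0:2] = 'qp'
Back part s[2:] = 'rhon'
Rotated = back + front = 'rhon' + 'qp'
Result: rhonqp


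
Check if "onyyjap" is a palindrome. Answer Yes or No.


Input string: 'onyyjap'
Reversed: 'pajyyno'
Compare pairs: s[0]='o' vs s[6]='p' (mismatch), s[1]='n' vs s[5]='a' (mismatch), s[2]='y' vs s[4]='j' (mismatch)
Palindrome: No


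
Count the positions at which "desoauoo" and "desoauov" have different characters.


String 1: 'desoauoo'
String 2: 'desoauov'
Compare each position: pos 0: 'd'=='d', pos 1: 'e'=='e', pos 2: 's'=='s', pos 3: 'o'=='o', pos 4: 'a'=='a', pos 5: 'u'=='u', pos 6: 'o'=='o', pos 7: 'o'!='v'
Differing positions: 1
Hamming distance: 1


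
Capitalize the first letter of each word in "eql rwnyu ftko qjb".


Input string: 'eql rwnyu ftko qjb'
Operation: capitalize first letter of each word
Word transformations: 'eql'->'Eql', 'rwnyu'->'Rwnyu', 'ftko'->'Ftko', 'qjb'->'Qjb'
Result: Eql Rwnyu Ftko Qjb


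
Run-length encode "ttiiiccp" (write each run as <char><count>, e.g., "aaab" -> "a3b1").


Input: 'ttiiiccp'
Operation: identify consecutive runs
Runs: 'tt' -> t2, 'iii' -> i3, 'cc' -> c2, 'p' -> p1
Encoded: t2i3c2p1


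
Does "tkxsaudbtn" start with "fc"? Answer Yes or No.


Input string: 'tkxsaudbtn'
Prefix to check: 'fc'
First 2 characters of input: 'tk'
Match: False
Result: No


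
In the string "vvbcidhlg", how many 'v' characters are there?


Input string: 'vvbcidhlg'
Target character: 'v'
Scan each position: s[0]='v', s[1]='v'
Matches found at indices: 0, 1
Total: 2


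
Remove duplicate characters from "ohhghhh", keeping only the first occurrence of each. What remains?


Input: 'ohhghhh'
Operation: keep first occurrence of each character
Scan: s[0]='o' new -> keep; s[1]='h' new -> keep; s[2]='h' seen -> skip; s[3]='g' new -> keep; s[4]='h' seen -> skip; s[5]='h' seen -> skip; s[6]='h' seen -> skip
Result: ohg


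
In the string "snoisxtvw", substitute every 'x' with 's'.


Input string: 'snoisxtvw'
Operation: replace 'x' with 's'
Positions of 'x': 5
After replacement: snoisstvw


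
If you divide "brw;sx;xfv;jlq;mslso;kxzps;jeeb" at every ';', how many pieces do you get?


Input string: 'brw;sx;xfv;jlq;mslso;kxzps;jeeb'
Delimiter: ';'
Split result: 'brw', 'sx', 'xfv', 'jlq', 'mslso', 'kxzps', 'jeeb'
Number of parts: 7


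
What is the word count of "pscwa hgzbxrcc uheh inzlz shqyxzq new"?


Input string: 'pscwa hgzbxrcc uheh inzlz shqyxzq new'
Operation: split by spaces
Words found: 'pscwa', 'hgzbxrcc', 'uheh', 'inzlz', 'shqyxzq', 'new'
Word count: 6


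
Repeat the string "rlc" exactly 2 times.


Input string: 'rlc'
Operation: repeat 2 times
Concatenation: 'rlc' + 'rlc'
Result: rlcrlc


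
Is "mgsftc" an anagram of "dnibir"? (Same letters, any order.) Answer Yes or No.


String 1: 'dnibir' -> sorted: 'bdiinr'
String 2: 'mgsftc' -> sorted: 'cfgmst'
Compare sorted forms: 'bdiinr' != 'cfgmst'
Anagram: No


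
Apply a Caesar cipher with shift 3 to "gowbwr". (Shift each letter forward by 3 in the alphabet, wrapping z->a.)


Input: 'gowbwr', shift = 3
Operation: for each letter, (position + 3) mod 26
Mapping: 'g'(6+3=9)->'j', 'o'(14+3=17)->'r', 'w'(22+3=25)->'z', 'b'(1+3=4)->'e', 'w'(22+3=25)->'z', 'r'(17+3=20)->'u'
Result: jrzezu


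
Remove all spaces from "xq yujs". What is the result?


Input string: 'xq yujs'
Operation: remove all spaces
Words: 'xq', 'yujs'
Join without spaces: xqyujs


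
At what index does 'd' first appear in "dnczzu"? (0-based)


Input string: 'dnczzu'
Target: 'd'
Scanning left to right: s[0]='d'
First match at index: 0


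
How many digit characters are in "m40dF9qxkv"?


Input string: 'm40dF9qxkv'
Operation: count digit characters (0-9)
Scan: 'm', '4'(digit), '0'(digit), 'd', 'F', '9'(digit), 'q', 'x', 'k', 'v'
Digits found: 3
Result: 3


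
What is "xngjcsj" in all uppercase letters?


Input string: 'xngjcsj'
Operation: convert each letter to uppercase
Mapping: 'x'->'X', 'n'->'N', 'g'->'G', 'j'->'J', 'c'->'C', 's'->'S', 'j'->'J'
Result: XNGJCSJ


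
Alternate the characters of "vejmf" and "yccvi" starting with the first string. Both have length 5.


String 1: 'vejmf'
String 2: 'yccvi'
Operation: alternate characters
Pairs: 'v'+'y', 'e'+'c', 'j'+'c', 'm'+'v', 'f'+'i'
Result: vyecjcmvfi


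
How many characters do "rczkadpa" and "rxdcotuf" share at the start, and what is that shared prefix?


String 1: 'rczkadpa'
String 2: 'rxdcotuf'
Compare position by position:
pos 0: 'r' vs 'r' match
pos 1: 'c' vs 'x' differ -> stop
Longest common prefix: "r" (length 1)


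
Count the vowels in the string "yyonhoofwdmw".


Input string: 'yyonhoofwdmw'
Operation: count vowels (a, e, i, o, u)
Scan: s[0]='y', s[1]='y', s[2]='o' (vowel), s[3]='n', s[4]='h', s[5]='o' (vowel), s[6]='o' (vowel), s[7]='f', s[8]='w', s[9]='d', s[10]='m', s[11]='w'
Vowels found: 3
Result: 3


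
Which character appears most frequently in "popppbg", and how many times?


Input: 'popppbg'
Operation: tally each character
Counts: 'b':1, 'g':1, 'o':1, 'p':4
Maximum: 'p' appears 4 times


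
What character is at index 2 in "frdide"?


Input string: 'frdide'
Operation: get character at index 2
Index mapping: s[0]='f', s[1]='r', s[2]='d'
Result: 'd'


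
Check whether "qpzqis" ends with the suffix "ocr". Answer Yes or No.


Input string: 'qpzqis'
Suffix to check: 'ocr'
Last 3 characters of input: 'qis'
Match: False
Result: No


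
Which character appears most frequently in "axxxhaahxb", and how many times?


Input: 'axxxhaahxb'
Operation: tally each character
Counts: 'a':3, 'b':1, 'h':2, 'x':4
Maximum: 'x' appears 4 times


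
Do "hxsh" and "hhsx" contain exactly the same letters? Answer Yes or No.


String 1: 'hxsh' -> sorted: 'hhsx'
String 2: 'hhsx' -> sorted: 'hhsx'
Compare sorted forms: 'hhsx' == 'hhsx'
Anagram: Yes


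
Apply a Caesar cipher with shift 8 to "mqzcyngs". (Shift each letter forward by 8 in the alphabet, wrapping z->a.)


Input: 'mqzcyngs', shift = 8
Operation: for each letter, (position + 8) mod 26
Mapping: 'm'(12+8=20)->'u', 'q'(16+8=24)->'y', 'z'(25+8=33, 33 mod 26=7)->'h', 'c'(2+8=10)->'k', 'y'(24+8=32, 32 mod 26=6)->'g', 'n'(13+8=21)->'v', 'g'(6+8=14)->'o', 's'(18+8=26, 26 mod 26=0)->'a'
Result: uyhkgvoa


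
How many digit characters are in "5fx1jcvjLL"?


Input string: '5fx1jcvjLL'
Operation: count digit characters (0-9)
Scan: '5'(digit), 'f', 'x', '1'(digit), 'j', 'c', 'v', 'j', 'L', 'L'
Digits found: 2
Result: 2


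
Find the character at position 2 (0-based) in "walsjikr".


Input string: 'walsjikr'
Operation: get character at index 2
Index mapping: s[0]='w', s[1]='a', s[2]='l'
Result: 'l'


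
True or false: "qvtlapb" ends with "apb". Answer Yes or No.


Input string: 'qvtlapb'
Suffix to check: 'apb'
Last 3 characters of input: 'apb'
Match: True
Result: Yes


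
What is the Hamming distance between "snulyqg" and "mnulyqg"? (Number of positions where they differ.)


String 1: 'snulyqg'
String 2: 'mnulyqg'
Compare each position: pos 0: 's'!='m', pos 1: 'n'=='n', pos 2: 'u'=='u', pos 3: 'l'=='l', pos 4: 'y'=='y', pos 5: 'q'=='q', pos 6: 'g'=='g'
Differing positions: 1
Hamming distance: 1


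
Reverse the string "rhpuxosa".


Input string: 'rhpuxosa'
Operation: reverse character order
Original order: 'r' -> 'h' -> 'p' -> 'u' -> 'x' -> 'o' -> 's' -> 'a'
Reversed order: 'a' -> 's' -> 'o' -> 'x' -> 'u' -> 'p' -> 'h' -> 'r'
Result: asoxuphr


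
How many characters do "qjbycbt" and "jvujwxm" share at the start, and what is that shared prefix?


String 1: 'qjbycbt'
String 2: 'jvujwxm'
Compare position by position:
pos 0: 'q' vs 'j' differ -> stop
Longest common prefix: "" (length 0)


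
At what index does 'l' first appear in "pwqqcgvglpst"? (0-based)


Input string: 'pwqqcgvglpst'
Target: 'l'
Scanning left to right: s[0]='p', s[1]='w', s[2]='q', s[3]='q', s[4]='c', s[5]='g', s[6]='v', s[7]='g', s[8]='l'
First match at index: 8


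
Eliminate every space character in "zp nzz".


Input string: 'zp nzz'
Operation: remove all spaces
Words: 'zp', 'nzz'
Join without spaces: zpnzz


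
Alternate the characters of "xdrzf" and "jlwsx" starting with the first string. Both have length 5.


String 1: 'xdrzf'
String 2: 'jlwsx'
Operation: alternate characters
Pairs: 'x'+'j', 'd'+'l', 'r'+'w', 'z'+'s', 'f'+'x'
Result: xjdlrwzsfx


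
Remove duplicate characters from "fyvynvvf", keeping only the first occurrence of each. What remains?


Input: 'fyvynvvf'
Operation: keep first occurrence of each character
Scan: s[0]='f' new -> keep; s[1]='y' new -> keep; s[2]='v' new -> keep; s[3]='y' seen -> skip; s[4]='n' new -> keep; s[5]='v' seen -> skip; s[6]='v' seen -> skip; s[7]='f' seen -> skip
Result: fyvn


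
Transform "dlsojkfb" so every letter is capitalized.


Input string: 'dlsojkfb'
Operation: convert each letter to uppercase
Mapping: 'd'->'D', 'l'->'L', 's'->'S', 'o'->'O', 'j'->'J', 'k'->'K', 'f'->'F', 'b'->'B'
Result: DLSOJKFB


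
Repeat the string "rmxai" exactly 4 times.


Input string: 'rmxai'
Operation: repeat 4 times
Concatenation: 'rmxai' + 'rmxai' + 'rmxai' + 'rmxai'
Result: rmxairmxairmxairmxai


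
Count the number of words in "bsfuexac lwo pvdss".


Input string: 'bsfuexac lwo pvdss'
Operation: split by spaces
Words found: 'bsfuexac', 'lwo', 'pvdss'
Word count: 3


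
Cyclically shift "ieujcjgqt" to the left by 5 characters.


Input: 'ieujcjgqt', shift = 5
Operation: split at index 5 and swap parts
Front part s[0:5] = 'ieujc'
Back part s[5:] = 'jgqt'
Rotated = back + front = 'jgqt' + 'ieujc'
Result: jgqtieujc


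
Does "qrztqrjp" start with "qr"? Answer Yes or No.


Input string: 'qrztqrjp'
Prefix to check: 'qr'
First 2 characters of input: 'qr'
Match: True
Result: Yes


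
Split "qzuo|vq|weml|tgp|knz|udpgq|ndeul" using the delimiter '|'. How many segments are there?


Input string: 'qzuo|vq|weml|tgp|knz|udpgq|ndeul'
Delimiter: '|'
Split result: 'qzuo', 'vq', 'weml', 'tgp', 'knz', 'udpgq', 'ndeul'
Number of parts: 7


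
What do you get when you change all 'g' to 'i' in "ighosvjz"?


Input string: 'ighosvjz'
Operation: replace 'g' with 'i'
Positions of 'g': 1
After replacement: iihosvjz


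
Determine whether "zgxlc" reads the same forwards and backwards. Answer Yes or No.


Input string: 'zgxlc'
Reversed: 'clxgz'
Compare pairs: s[0]='z' vs s[4]='c' (mismatch), s[1]='g' vs s[3]='l' (mismatch)
Palindrome: No


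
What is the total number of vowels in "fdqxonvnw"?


Input string: 'fdqxonvnw'
Operation: count vowels (a, e, i, o, u)
Scan: s[0]='f', s[1]='d', s[2]='q', s[3]='x', s[4]='o' (vowel), s[5]='n', s[6]='v', s[7]='n', s[8]='w'
Vowels found: 1
Result: 1


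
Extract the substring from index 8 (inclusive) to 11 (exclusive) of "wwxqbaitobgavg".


Input string: 'wwxqbaitobgavg'
Operation: slice [8:11]
Extract characters: s[8]='o', s[9]='b', s[10]='g'
Result: obg


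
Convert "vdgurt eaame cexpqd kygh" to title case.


Input string: 'vdgurt eaame cexpqd kygh'
Operation: capitalize first letter of each word
Word transformations: 'vdgurt'->'Vdgurt', 'eaame'->'Eaame', 'cexpqd'->'Cexpqd', 'kygh'->'Kygh'
Result: Vdgurt Eaame Cexpqd Kygh


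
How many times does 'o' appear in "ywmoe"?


Input string: 'ywmoe'
Target character: 'o'
Scan each position: s[3]='o'
Matches found at indices: 3
Total: 1


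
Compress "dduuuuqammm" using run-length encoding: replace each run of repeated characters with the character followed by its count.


Input: 'dduuuuqammm'
Operation: identify consecutive runs
Runs: 'dd' -> d2, 'uuuu' -> u4, 'q' -> q1, 'a' -> a1, 'mmm' -> m3
Encoded: d2u4q1a1m3


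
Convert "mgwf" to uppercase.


Input string: 'mgwf'
Operation: convert each letter to uppercase
Mapping: 'm'->'M', 'g'->'G', 'w'->'W', 'f'->'F'
Result: MGWF


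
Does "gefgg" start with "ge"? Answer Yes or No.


Input string: 'gefgg'
Prefix to check: 'ge'
First 2 characters of input: 'ge'
Match: True
Result: Yes


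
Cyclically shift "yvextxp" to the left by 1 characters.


Input: 'yvextxp', shift = 1
Operation: split at index 1 and swap parts
Front part s[0:1] = 'y'
Back part s[1:] = 'vextxp'
Rotated = back + front = 'vextxp' + 'y'
Result: vextxpy


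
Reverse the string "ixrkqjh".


Input string: 'ixrkqjh'
Operation: reverse character order
Original order: 'i' -> 'x' -> 'r' -> 'k' -> 'q' -> 'j' -> 'h'
Reversed order: 'h' -> 'j' -> 'q' -> 'k' -> 'r' -> 'x' -> 'i'
Result: hjqkrxi


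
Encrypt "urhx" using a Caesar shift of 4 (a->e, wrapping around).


Input: 'urhx', shift = 4
Operation: for each letter, (position + 4) mod 26
Mapping: 'u'(20+4=24)->'y', 'r'(17+4=21)->'v', 'h'(7+4=11)->'l', 'x'(23+4=27, 27 mod 26=1)->'b'
Result: yvlb


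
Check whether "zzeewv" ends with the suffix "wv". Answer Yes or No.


Input string: 'zzeewv'
Suffix to check: 'wv'
Last 2 characters of input: 'wv'
Match: True
Result: Yes


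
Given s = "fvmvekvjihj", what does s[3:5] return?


Input string: 'fvmvekvjihj'
Operation: slice [3:5]
Extract characters: s[3]='v', s[4]='e'
Result: ve


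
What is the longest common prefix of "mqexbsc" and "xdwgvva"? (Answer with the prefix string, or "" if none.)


String 1: 'mqexbsc'
String 2: 'xdwgvva'
Compare position by position:
pos 0: 'm' vs 'x' differ -> stop
Longest common prefix: "" (length 0)


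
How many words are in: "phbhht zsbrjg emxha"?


Input string: 'phbhht zsbrjg emxha'
Operation: split by spaces
Words found: 'phbhht', 'zsbrjg', 'emxha'
Word count: 3


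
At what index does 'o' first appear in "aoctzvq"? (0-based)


Input string: 'aoctzvq'
Target: 'o'
Scanning left to right: s[0]='a', s[1]='o'
First match at index: 1


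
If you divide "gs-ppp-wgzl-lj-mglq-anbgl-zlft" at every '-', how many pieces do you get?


Input string: 'gs-ppp-wgzl-lj-mglq-anbgl-zlft'
Delimiter: '-'
Split result: 'gs', 'ppp', 'wgzl', 'lj', 'mglq', 'anbgl', 'zlft'
Number of parts: 7


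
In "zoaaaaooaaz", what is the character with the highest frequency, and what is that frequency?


Input: 'zoaaaaooaaz'
Operation: tally each character
Counts: 'a':6, 'o':3, 'z':2
Maximum: 'a' appears 6 times


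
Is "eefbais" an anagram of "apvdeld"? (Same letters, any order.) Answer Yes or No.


String 1: 'apvdeld' -> sorted: 'addelpv'
String 2: 'eefbais' -> sorted: 'abeefis'
Compare sorted forms: 'addelpv' != 'abeefis'
Anagram: No


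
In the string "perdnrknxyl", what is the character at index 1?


Input string: 'perdnrknxyl'
Operation: get character at index 1
Index mapping: s[0]='p', s[1]='e'
Result: 'e'


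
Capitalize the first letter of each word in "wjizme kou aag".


Input string: 'wjizme kou aag'
Operation: capitalize first letter of each word
Word transformations: 'wjizme'->'Wjizme', 'kou'->'Kou', 'aag'->'Aag'
Result: Wjizme Kou Aag


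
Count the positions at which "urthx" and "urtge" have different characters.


String 1: 'urthx'
String 2: 'urtge'
Compare each position: pos 0: 'u'=='u', pos 1: 'r'=='r', pos 2: 't'=='t', pos 3: 'h'!='g', pos 4: 'x'!='e'
Differing positions: 2
Hamming distance: 2


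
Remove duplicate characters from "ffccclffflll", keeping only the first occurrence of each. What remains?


Input: 'ffccclffflll'
Operation: keep first occurrence of each character
Scan: s[0]='f' new -> keep; s[1]='f' seen -> skip; s[2]='c' new -> keep; s[3]='c' seen -> skip; s[4]='c' seen -> skip; s[5]='l' new -> keep; s[6]='f' seen -> skip; s[7]='f' seen -> skip; s[8]='f' seen -> skip; s[9]='l' seen -> skip; s[10]='l' seen -> skip; s[11]='l' seen -> skip
Result: fcl


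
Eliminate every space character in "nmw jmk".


Input string: 'nmw jmk'
Operation: remove all spaces
Words: 'nmw', 'jmk'
Join without spaces: nmwjmk


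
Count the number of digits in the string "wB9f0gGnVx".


Input string: 'wB9f0gGnVx'
Operation: count digit characters (0-9)
Scan: 'w', 'B', '9'(digit), 'f', '0'(digit), 'g', 'G', 'n', 'V', 'x'
Digits found: 2
Result: 2


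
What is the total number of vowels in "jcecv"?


Input string: 'jcecv'
Operation: count vowels (a, e, i, o, u)
Scan: s[0]='j', s[1]='c', s[2]='e' (vowel), s[3]='c', s[4]='v'
Vowels found: 1
Result: 1


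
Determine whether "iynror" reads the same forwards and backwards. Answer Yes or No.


Input string: 'iynror'
Reversed: 'rornyi'
Compare pairs: s[0]='i' vs s[5]='r' (mismatch), s[1]='y' vs s[4]='o' (mismatch), s[2]='n' vs s[3]='r' (mismatch)
Palindrome: No


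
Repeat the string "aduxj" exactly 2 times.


Input string: 'aduxj'
Operation: repeat 2 times
Concatenation: 'aduxj' + 'aduxj'
Result: aduxjaduxj


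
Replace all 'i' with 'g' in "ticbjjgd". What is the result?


Input string: 'ticbjjgd'
Operation: replace 'i' with 'g'
Positions of 'i': 1
After replacement: tgcbjjgd


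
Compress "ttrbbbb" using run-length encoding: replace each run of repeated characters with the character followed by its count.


Input: 'ttrbbbb'
Operation: identify consecutive runs
Runs: 'tt' -> t2, 'r' -> r1, 'bbbb' -> b4
Encoded: t2r1b4


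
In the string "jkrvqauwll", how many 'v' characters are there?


Input string: 'jkrvqauwll'
Target character: 'v'
Scan each position: s[3]='v'
Matches found at indices: 3
Total: 1


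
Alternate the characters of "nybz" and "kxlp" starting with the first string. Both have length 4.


String 1: 'nybz'
String 2: 'kxlp'
Operation: alternate characters
Pairs: 'n'+'k', 'y'+'x', 'b'+'l', 'z'+'p'
Result: nkyxblzp


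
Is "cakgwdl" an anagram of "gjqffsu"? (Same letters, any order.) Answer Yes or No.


String 1: 'gjqffsu' -> sorted: 'ffgjqsu'
String 2: 'cakgwdl' -> sorted: 'acdgklw'
Compare sorted forms: 'ffgjqsu' != 'acdgklw'
Anagram: No


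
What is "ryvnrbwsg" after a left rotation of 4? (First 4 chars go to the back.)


Input: 'ryvnrbwsg', shift = 4
Operation: split at index 4 and swap parts
Front part s[0:4] = 'ryvn'
Back part s[4:] = 'rbwsg'
Rotated = back + front = 'rbwsg' + 'ryvn'
Result: rbwsgryvn


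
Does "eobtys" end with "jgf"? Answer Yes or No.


Input string: 'eobtys'
Suffix to check: 'jgf'
Last 3 characters of input: 'tys'
Match: False
Result: No


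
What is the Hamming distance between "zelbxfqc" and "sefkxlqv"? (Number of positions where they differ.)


String 1: 'zelbxfqc'
String 2: 'sefkxlqv'
Compare each position: pos 0: 'z'!='s', pos 1: 'e'=='e', pos 2: 'l'!='f', pos 3: 'b'!='k', pos 4: 'x'=='x', pos 5: 'f'!='l', pos 6: 'q'=='q', pos 7: 'c'!='v'
Differing positions: 5
Hamming distance: 5


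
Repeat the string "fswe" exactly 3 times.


Input string: 'fswe'
Operation: repeat 3 times
Concatenation: 'fswe' + 'fswe' + 'fswe'
Result: fswefswefswe


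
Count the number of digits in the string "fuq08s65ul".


Input string: 'fuq08s65ul'
Operation: count digit characters (0-9)
Scan: 'f', 'u', 'q', '0'(digit), '8'(digit), 's', '6'(digit), '5'(digit), 'u', 'l'
Digits found: 4
Result: 4


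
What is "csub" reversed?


Input string: 'csub'
Operation: reverse character order
Original order: 'c' -> 's' -> 'u' -> 'b'
Reversed order: 'b' -> 'u' -> 's' -> 'c'
Result: busc


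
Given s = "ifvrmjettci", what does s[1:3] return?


Input string: 'ifvrmjettci'
Operation: slice [1:3]
Extract characters: s[1]='f', s[2]='v'
Result: fv


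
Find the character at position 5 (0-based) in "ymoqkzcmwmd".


Input string: 'ymoqkzcmwmd'
Operation: get character at index 5
Index mapping: s[0]='y', s[1]='m', s[2]='o', s[3]='q', s[4]='k', s[5]='z'
Result: 'z'


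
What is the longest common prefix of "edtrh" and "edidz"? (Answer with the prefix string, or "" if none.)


String 1: 'edtrh'
String 2: 'edidz'
Compare position by position:
pos 0: 'e' vs 'e' match
pos 1: 'd' vs 'd' match
pos 2: 't' vs 'i' differ -> stop
Longest common prefix: "ed" (length 2)


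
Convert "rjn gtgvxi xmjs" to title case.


Input string: 'rjn gtgvxi xmjs'
Operation: capitalize first letter of each word
Word transformations: 'rjn'->'Rjn', 'gtgvxi'->'Gtgvxi', 'xmjs'->'Xmjs'
Result: Rjn Gtgvxi Xmjs


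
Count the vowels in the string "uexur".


Input string: 'uexur'
Operation: count vowels (a, e, i, o, u)
Scan: s[0]='u' (vowel), s[1]='e' (vowel), s[2]='x', s[3]='u' (vowel), s[4]='r'
Vowels found: 3
Result: 3


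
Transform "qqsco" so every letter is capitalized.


Input string: 'qqsco'
Operation: convert each letter to uppercase
Mapping: 'q'->'Q', 'q'->'Q', 's'->'S', 'c'->'C', 'o'->'O'
Result: QQSCO


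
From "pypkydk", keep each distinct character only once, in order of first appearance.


Input: 'pypkydk'
Operation: keep first occurrence of each character
Scan: s[0]='p' new -> keep; s[1]='y' new -> keep; s[2]='p' seen -> skip; s[3]='k' new -> keep; s[4]='y' seen -> skip; s[5]='d' new -> keep; s[6]='k' seen -> skip
Result: pykd


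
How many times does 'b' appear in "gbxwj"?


Input string: 'gbxwj'
Target character: 'b'
Scan each position: s[1]='b'
Matches found at indices: 1
Total: 1


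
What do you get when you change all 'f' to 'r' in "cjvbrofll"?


Input string: 'cjvbrofll'
Operation: replace 'f' with 'r'
Positions of 'f': 6
After replacement: cjvbrorll


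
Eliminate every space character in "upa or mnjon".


Input string: 'upa or mnjon'
Operation: remove all spaces
Words: 'upa', 'or', 'mnjon'
Join without spaces: upaormnjon


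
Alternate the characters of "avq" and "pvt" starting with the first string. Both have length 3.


String 1: 'avq'
String 2: 'pvt'
Operation: alternate characters
Pairs: 'a'+'p', 'v'+'v', 'q'+'t'
Result: apvvqt


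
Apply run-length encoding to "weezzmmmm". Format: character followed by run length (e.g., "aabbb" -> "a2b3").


Input: 'weezzmmmm'
Operation: identify consecutive runs
Runs: 'w' -> w1, 'ee' -> e2, 'zz' -> z2, 'mmmm' -> m4
Encoded: w1e2z2m4


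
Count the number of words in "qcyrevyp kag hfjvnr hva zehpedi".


Input string: 'qcyrevyp kag hfjvnr hva zehpedi'
Operation: split by spaces
Words found: 'qcyrevyp', 'kag', 'hfjvnr', 'hva', 'zehpedi'
Word count: 5


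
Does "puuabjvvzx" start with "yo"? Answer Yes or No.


Input string: 'puuabjvvzx'
Prefix to check: 'yo'
First 2 characters of input: 'pu'
Match: False
Result: No


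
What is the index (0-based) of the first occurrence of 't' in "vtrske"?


Input string: 'vtrske'
Target: 't'
Scanning left to right: s[0]='v', s[1]='t'
First match at index: 1


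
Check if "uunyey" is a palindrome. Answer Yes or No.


Input string: 'uunyey'
Reversed: 'yeynuu'
Compare pairs: s[0]='u' vs s[5]='y' (mismatch), s[1]='u' vs s[4]='e' (mismatch), s[2]='n' vs s[3]='y' (mismatch)
Palindrome: No


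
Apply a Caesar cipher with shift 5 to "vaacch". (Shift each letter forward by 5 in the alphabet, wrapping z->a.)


Input: 'vaacch', shift = 5
Operation: for each letter, (position + 5) mod 26
Mapping: 'v'(21+5=26, 26 mod 26=0)->'a', 'a'(0+5=5)->'f', 'a'(0+5=5)->'f', 'c'(2+5=7)->'h', 'c'(2+5=7)->'h', 'h'(7+5=12)->'m'
Result: affhhm


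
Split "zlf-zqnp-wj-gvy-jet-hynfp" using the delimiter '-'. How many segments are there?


Input string: 'zlf-zqnp-wj-gvy-jet-hynfp'
Delimiter: '-'
Split result: 'zlf', 'zqnp', 'wj', 'gvy', 'jet', 'hynfp'
Number of parts: 6


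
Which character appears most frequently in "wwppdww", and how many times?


Input: 'wwppdww'
Operation: tally each character
Counts: 'd':1, 'p':2, 'w':4
Maximum: 'w' appears 4 times


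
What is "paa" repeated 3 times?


Input string: 'paa'
Operation: repeat 3 times
Concatenation: 'paa' + 'paa' + 'paa'
Result: paapaapaa


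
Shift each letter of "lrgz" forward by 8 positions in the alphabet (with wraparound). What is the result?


Input: 'lrgz', shift = 8
Operation: for each letter, (position + 8) mod 26
Mapping: 'l'(11+8=19)->'t', 'r'(17+8=25)->'z', 'g'(6+8=14)->'o', 'z'(25+8=33, 33 mod 26=7)->'h'
Result: tzoh


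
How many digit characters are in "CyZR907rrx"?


Input string: 'CyZR907rrx'
Operation: count digit characters (0-9)
Scan: 'C', 'y', 'Z', 'R', '9'(digit), '0'(digit), '7'(digit), 'r', 'r', 'x'
Digits found: 3
Result: 3


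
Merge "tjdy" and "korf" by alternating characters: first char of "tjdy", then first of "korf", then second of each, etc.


String 1: 'tjdy'
String 2: 'korf'
Operation: alternate characters
Pairs: 't'+'k', 'j'+'o', 'd'+'r', 'y'+'f'
Result: tkjodryf


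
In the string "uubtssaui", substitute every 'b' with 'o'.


Input string: 'uubtssaui'
Operation: replace 'b' with 'o'
Positions of 'b': 2
After replacement: uuotssaui


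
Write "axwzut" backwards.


Input string: 'axwzut'
Operation: reverse character order
Original order: 'a' -> 'x' -> 'w' -> 'z' -> 'u' -> 't'
Reversed order: 't' -> 'u' -> 'z' -> 'w' -> 'x' -> 'a'
Result: tuzwxa


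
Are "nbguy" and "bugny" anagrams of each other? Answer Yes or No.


String 1: 'nbguy' -> sorted: 'bgnuy'
String 2: 'bugny' -> sorted: 'bgnuy'
Compare sorted forms: 'bgnuy' == 'bgnuy'
Anagram: Yes


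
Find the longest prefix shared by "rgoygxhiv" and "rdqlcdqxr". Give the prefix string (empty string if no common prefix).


String 1: 'rgoygxhiv'
String 2: 'rdqlcdqxr'
Compare position by position:
pos 0: 'r' vs 'r' match
pos 1: 'g' vs 'd' differ -> stop
Longest common prefix: "r" (length 1)


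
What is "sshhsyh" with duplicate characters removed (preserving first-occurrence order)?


Input: 'sshhsyh'
Operation: keep first occurrence of each character
Scan: s[0]='s' new -> keep; s[1]='s' seen -> skip; s[2]='h' new -> keep; s[3]='h' seen -> skip; s[4]='s' seen -> skip; s[5]='y' new -> keep; s[6]='h' seen -> skip
Result: shy


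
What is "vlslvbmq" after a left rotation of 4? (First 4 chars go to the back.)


Input: 'vlslvbmq', shift = 4
Operation: split at index 4 and swap parts
Front part s[0:4] = 'vlsl'
Back part s[4:] = 'vbmq'
Rotated = back + front = 'vbmq' + 'vlsl'
Result: vbmqvlsl


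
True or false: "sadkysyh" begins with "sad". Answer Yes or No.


Input string: 'sadkysyh'
Prefix to check: 'sad'
First 3 characters of input: 'sad'
Match: True
Result: Yes


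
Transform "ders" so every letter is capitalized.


Input string: 'ders'
Operation: convert each letter to uppercase
Mapping: 'd'->'D', 'e'->'E', 'r'->'R', 's'->'S'
Result: DERS


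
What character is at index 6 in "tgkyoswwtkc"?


Input string: 'tgkyoswwtkc'
Operation: get character at index 6
Index mapping: s[0]='t', s[1]='g', s[2]='k', s[3]='y', s[4]='o', s[5]='s', s[6]='w'
Result: 'w'


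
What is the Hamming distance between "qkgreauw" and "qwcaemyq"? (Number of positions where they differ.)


String 1: 'qkgreauw'
String 2: 'qwcaemyq'
Compare each position: pos 0: 'q'=='q', pos 1: 'k'!='w', pos 2: 'g'!='c', pos 3: 'r'!='a', pos 4: 'e'=='e', pos 5: 'a'!='m', pos 6: 'u'!='y', pos 7: 'w'!='q'
Differing positions: 6
Hamming distance: 6


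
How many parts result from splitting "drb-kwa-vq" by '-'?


Input string: 'drb-kwa-vq'
Delimiter: '-'
Split result: 'drb', 'kwa', 'vq'
Number of parts: 3


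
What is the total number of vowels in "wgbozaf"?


Input string: 'wgbozaf'
Operation: count vowels (a, e, i, o, u)
Scan: s[0]='w', s[1]='g', s[2]='b', s[3]='o' (vowel), s[4]='z', s[5]='a' (vowel), s[6]='f'
Vowels found: 2
Result: 2


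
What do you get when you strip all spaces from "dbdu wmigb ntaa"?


Input string: 'dbdu wmigb ntaa'
Operation: remove all spaces
Words: 'dbdu', 'wmigb', 'ntaa'
Join without spaces: dbduwmigbntaa


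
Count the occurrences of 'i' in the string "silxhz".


Input string: 'silxhz'
Target character: 'i'
Scan each position: s[1]='i'
Matches found at indices: 1
Total: 1
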